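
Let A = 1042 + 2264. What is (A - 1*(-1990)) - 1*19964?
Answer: -14668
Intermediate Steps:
A = 3306
(A - 1*(-1990)) - 1*19964 = (3306 - 1*(-1990)) - 1*19964 = (3306 + 1990) - 19964 = 5296 - 19964 = -14668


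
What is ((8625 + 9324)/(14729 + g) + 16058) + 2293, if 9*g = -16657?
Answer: 2127115845/115904 ≈ 18352.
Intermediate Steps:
g = -16657/9 (g = (⅑)*(-16657) = -16657/9 ≈ -1850.8)
((8625 + 9324)/(14729 + g) + 16058) + 2293 = ((8625 + 9324)/(14729 - 16657/9) + 16058) + 2293 = (17949/(115904/9) + 16058) + 2293 = (17949*(9/115904) + 16058) + 2293 = (161541/115904 + 16058) + 2293 = 1861347973/115904 + 2293 = 2127115845/115904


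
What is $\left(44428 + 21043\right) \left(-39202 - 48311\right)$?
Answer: $-5729563623$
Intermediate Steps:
$\left(44428 + 21043\right) \left(-39202 - 48311\right) = 65471 \left(-87513\right) = -5729563623$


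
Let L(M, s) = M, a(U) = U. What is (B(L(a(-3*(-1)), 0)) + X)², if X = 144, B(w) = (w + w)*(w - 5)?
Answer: 17424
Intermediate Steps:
B(w) = 2*w*(-5 + w) (B(w) = (2*w)*(-5 + w) = 2*w*(-5 + w))
(B(L(a(-3*(-1)), 0)) + X)² = (2*(-3*(-1))*(-5 - 3*(-1)) + 144)² = (2*3*(-5 + 3) + 144)² = (2*3*(-2) + 144)² = (-12 + 144)² = 132² = 17424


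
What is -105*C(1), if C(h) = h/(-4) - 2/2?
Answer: 525/4 ≈ 131.25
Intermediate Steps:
C(h) = -1 - h/4 (C(h) = h*(-¼) - 2*½ = -h/4 - 1 = -1 - h/4)
-105*C(1) = -105*(-1 - ¼*1) = -105*(-1 - ¼) = -105*(-5/4) = 525/4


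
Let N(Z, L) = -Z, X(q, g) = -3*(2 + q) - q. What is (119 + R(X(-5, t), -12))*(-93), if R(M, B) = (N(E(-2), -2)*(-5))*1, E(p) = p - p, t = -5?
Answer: -11067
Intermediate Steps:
E(p) = 0
X(q, g) = -6 - 4*q (X(q, g) = (-6 - 3*q) - q = -6 - 4*q)
R(M, B) = 0 (R(M, B) = (-1*0*(-5))*1 = (0*(-5))*1 = 0*1 = 0)
(119 + R(X(-5, t), -12))*(-93) = (119 + 0)*(-93) = 119*(-93) = -11067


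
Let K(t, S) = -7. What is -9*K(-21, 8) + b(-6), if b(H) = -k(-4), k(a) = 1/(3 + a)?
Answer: 64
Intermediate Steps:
b(H) = 1 (b(H) = -1/(3 - 4) = -1/(-1) = -1*(-1) = 1)
-9*K(-21, 8) + b(-6) = -9*(-7) + 1 = 63 + 1 = 64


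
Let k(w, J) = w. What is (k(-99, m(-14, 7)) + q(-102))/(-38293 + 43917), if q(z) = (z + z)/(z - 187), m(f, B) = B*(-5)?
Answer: -1671/95608 ≈ -0.017478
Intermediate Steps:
m(f, B) = -5*B
q(z) = 2*z/(-187 + z) (q(z) = (2*z)/(-187 + z) = 2*z/(-187 + z))
(k(-99, m(-14, 7)) + q(-102))/(-38293 + 43917) = (-99 + 2*(-102)/(-187 - 102))/(-38293 + 43917) = (-99 + 2*(-102)/(-289))/5624 = (-99 + 2*(-102)*(-1/289))*(1/5624) = (-99 + 12/17)*(1/5624) = -1671/17*1/5624 = -1671/95608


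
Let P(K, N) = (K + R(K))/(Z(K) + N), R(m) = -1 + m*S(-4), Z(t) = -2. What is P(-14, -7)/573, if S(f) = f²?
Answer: 239/5157 ≈ 0.046345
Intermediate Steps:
R(m) = -1 + 16*m (R(m) = -1 + m*(-4)² = -1 + m*16 = -1 + 16*m)
P(K, N) = (-1 + 17*K)/(-2 + N) (P(K, N) = (K + (-1 + 16*K))/(-2 + N) = (-1 + 17*K)/(-2 + N))
P(-14, -7)/573 = ((-1 + 17*(-14))/(-2 - 7))/573 = ((-1 - 238)/(-9))*(1/573) = -⅑*(-239)*(1/573) = (239/9)*(1/573) = 239/5157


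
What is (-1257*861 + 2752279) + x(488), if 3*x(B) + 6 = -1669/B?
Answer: 2444878331/1464 ≈ 1.6700e+6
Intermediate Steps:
x(B) = -2 - 1669/(3*B) (x(B) = -2 + (-1669/B)/3 = -2 - 1669/(3*B))
(-1257*861 + 2752279) + x(488) = (-1257*861 + 2752279) + (-2 - 1669/3/488) = (-1082277 + 2752279) + (-2 - 1669/3*1/488) = 1670002 + (-2 - 1669/1464) = 1670002 - 4597/1464 = 2444878331/1464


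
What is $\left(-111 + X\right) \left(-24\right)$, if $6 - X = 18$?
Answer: $2952$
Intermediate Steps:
$X = -12$ ($X = 6 - 18 = -12$)
$\left(-111 + X\right) \left(-24\right) = \left(-111 - 12\right) \left(-24\right) = \left(-123\right) \left(-24\right) = 2952$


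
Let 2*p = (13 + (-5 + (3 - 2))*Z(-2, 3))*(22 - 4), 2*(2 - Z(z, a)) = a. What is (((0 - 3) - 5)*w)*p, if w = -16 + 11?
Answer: 3960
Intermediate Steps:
Z(z, a) = 2 - a/2
p = 99 (p = ((13 + (-5 + (3 - 2))*(2 - 1/2*3))*(22 - 4))/2 = ((13 + (-5 + 1)*(2 - 3/2))*18)/2 = ((13 - 4*1/2)*18)/2 = ((13 - 2)*18)/2 = (11*18)/2 = (1/2)*198 = 99)
w = -5
(((0 - 3) - 5)*w)*p = (((0 - 3) - 5)*(-5))*99 = ((-3 - 5)*(-5))*99 = -8*(-5)*99 = 40*99 = 3960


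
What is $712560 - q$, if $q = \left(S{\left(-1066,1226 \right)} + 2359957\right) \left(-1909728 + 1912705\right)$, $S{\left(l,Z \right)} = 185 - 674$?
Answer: $-7023423676$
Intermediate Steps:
$S{\left(l,Z \right)} = -489$
$q = 7024136236$ ($q = \left(-489 + 2359957\right) \left(-1909728 + 1912705\right) = 2359468 \cdot 2977 = 7024136236$)
$712560 - q = 712560 - 7024136236 = -7023423676$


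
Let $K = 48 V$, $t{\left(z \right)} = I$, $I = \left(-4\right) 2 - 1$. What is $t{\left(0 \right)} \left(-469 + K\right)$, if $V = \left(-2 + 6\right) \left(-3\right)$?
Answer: $9405$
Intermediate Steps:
$V = -12$ ($V = 4 \left(-3\right) = -12$)
$I = -9$ ($I = -8 - 1 = -9$)
$t{\left(z \right)} = -9$
$K = -576$ ($K = 48 \left(-12\right) = -576$)
$t{\left(0 \right)} \left(-469 + K\right) = - 9 \left(-469 - 576\right) = \left(-9\right) \left(-1045\right) = 9405$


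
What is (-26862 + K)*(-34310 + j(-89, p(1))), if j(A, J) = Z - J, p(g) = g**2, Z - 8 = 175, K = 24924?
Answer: 66140064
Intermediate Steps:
Z = 183 (Z = 8 + 175 = 183)
j(A, J) = 183 - J
(-26862 + K)*(-34310 + j(-89, p(1))) = (-26862 + 24924)*(-34310 + (183 - 1*1**2)) = -1938*(-34310 + (183 - 1*1)) = -1938*(-34310 + (183 - 1)) = -1938*(-34310 + 182) = -1938*(-34128) = 66140064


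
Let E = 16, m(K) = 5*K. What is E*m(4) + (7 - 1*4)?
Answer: 323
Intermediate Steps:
E*m(4) + (7 - 1*4) = 16*(5*4) + (7 - 1*4) = 16*20 + (7 - 4) = 320 + 3 = 323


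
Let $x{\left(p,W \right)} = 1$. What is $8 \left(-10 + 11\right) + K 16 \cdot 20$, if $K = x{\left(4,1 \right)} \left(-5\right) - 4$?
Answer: $-2872$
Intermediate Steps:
$K = -9$ ($K = 1 \left(-5\right) - 4 = -5 - 4 = -9$)
$8 \left(-10 + 11\right) + K 16 \cdot 20 = 8 \left(-10 + 11\right) - 9 \cdot 16 \cdot 20 = 8 \cdot 1 - 2880 = 8 - 2880 = -2872$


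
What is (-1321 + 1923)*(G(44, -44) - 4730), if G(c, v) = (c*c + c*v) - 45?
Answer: -2874550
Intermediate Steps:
G(c, v) = -45 + c² + c*v (G(c, v) = (c² + c*v) - 45 = -45 + c² + c*v)
(-1321 + 1923)*(G(44, -44) - 4730) = (-1321 + 1923)*((-45 + 44² + 44*(-44)) - 4730) = 602*((-45 + 1936 - 1936) - 4730) = 602*(-45 - 4730) = 602*(-4775) = -2874550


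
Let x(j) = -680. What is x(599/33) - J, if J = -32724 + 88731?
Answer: -56687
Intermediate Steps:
J = 56007
x(599/33) - J = -680 - 1*56007 = -680 - 56007 = -56687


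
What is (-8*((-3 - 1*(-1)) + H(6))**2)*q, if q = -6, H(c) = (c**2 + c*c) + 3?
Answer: 255792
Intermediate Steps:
H(c) = 3 + 2*c**2 (H(c) = (c**2 + c**2) + 3 = 2*c**2 + 3 = 3 + 2*c**2)
(-8*((-3 - 1*(-1)) + H(6))**2)*q = -8*((-3 - 1*(-1)) + (3 + 2*6**2))**2*(-6) = -8*((-3 + 1) + (3 + 2*36))**2*(-6) = -8*(-2 + (3 + 72))**2*(-6) = -8*(-2 + 75)**2*(-6) = -8*73**2*(-6) = -8*5329*(-6) = -42632*(-6) = 255792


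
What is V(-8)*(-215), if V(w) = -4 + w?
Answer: 2580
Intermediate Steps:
V(-8)*(-215) = (-4 - 8)*(-215) = -12*(-215) = 2580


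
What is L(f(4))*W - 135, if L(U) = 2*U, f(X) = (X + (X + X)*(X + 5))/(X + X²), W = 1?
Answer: -637/5 ≈ -127.40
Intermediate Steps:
f(X) = (X + 2*X*(5 + X))/(X + X²) (f(X) = (X + (2*X)*(5 + X))/(X + X²) = (X + 2*X*(5 + X))/(X + X²))
L(f(4))*W - 135 = (2*((11 + 2*4)/(1 + 4)))*1 - 135 = (2*((11 + 8)/5))*1 - 135 = (2*((⅕)*19))*1 - 135 = (2*(19/5))*1 - 135 = (38/5)*1 - 135 = 38/5 - 135 = -637/5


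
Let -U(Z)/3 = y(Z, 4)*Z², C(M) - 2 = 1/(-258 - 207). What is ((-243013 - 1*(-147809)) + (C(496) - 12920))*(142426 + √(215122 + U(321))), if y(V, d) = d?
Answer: -7160713689406/465 - 50276731*I*√1021370/465 ≈ -1.5399e+10 - 1.0927e+8*I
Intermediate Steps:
C(M) = 929/465 (C(M) = 2 + 1/(-258 - 207) = 2 + 1/(-465) = 2 - 1/465 = 929/465)
U(Z) = -12*Z²
((-243013 - 1*(-147809)) + (C(496) - 12920))*(142426 + √(215122 + U(321))) = ((-243013 - 1*(-147809)) + (929/465 - 12920))*(142426 + √(215122 - 12*321²)) = ((-243013 + 147809) - 6006871/465)*(142426 + √(215122 - 12*103041)) = (-95204 - 6006871/465)*(142426 + √(215122 - 1236492)) = -50276731*(142426 + √(-1021370))/465 = -50276731*(142426 + I*√1021370)/465 = -7160713689406/465 - 50276731*I*√1021370/465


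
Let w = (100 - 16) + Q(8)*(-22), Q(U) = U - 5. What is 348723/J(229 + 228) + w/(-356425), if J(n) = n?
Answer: 124293587049/162886225 ≈ 763.07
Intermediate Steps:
Q(U) = -5 + U
w = 18 (w = (100 - 16) + (-5 + 8)*(-22) = 84 + 3*(-22) = 84 - 66 = 18)
348723/J(229 + 228) + w/(-356425) = 348723/(229 + 228) + 18/(-356425) = 348723/457 + 18*(-1/356425) = 348723*(1/457) - 18/356425 = 348723/457 - 18/356425 = 124293587049/162886225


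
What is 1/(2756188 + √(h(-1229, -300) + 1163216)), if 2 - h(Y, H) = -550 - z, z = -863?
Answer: 2756188/7596571128439 - √1162905/7596571128439 ≈ 3.6268e-7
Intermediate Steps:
h(Y, H) = -311 (h(Y, H) = 2 - (-550 - 1*(-863)) = 2 - (-550 + 863) = 2 - 1*313 = 2 - 313 = -311)
1/(2756188 + √(h(-1229, -300) + 1163216)) = 1/(2756188 + √(-311 + 1163216)) = 1/(2756188 + √1162905)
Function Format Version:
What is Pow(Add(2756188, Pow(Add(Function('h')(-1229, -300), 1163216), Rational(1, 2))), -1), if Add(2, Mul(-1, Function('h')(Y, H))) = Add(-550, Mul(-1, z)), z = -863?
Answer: Add(Rational(2756188, 7596571128439), Mul(Rational(-1, 7596571128439), Pow(1162905, Rational(1, 2)))) ≈ 3.6268e-7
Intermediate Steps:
Function('h')(Y, H) = -311 (Function('h')(Y, H) = Add(2, Mul(-1, Add(-550, Mul(-1, -863)))) = Add(2, Mul(-1, Add(-550, 863))) = Add(2, Mul(-1, 313)) = Add(2, -313) = -311)
Pow(Add(2756188, Pow(Add(Function('h')(-1229, -300), 1163216), Rational(1, 2))), -1) = Pow(Add(2756188, Pow(Add(-311, 1163216), Rational(1, 2))), -1) = Pow(Add(2756188, Pow(1162905, Rational(1, 2))), -1)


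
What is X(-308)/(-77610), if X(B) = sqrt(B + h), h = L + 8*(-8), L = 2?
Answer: -I*sqrt(370)/77610 ≈ -0.00024785*I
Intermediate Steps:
h = -62 (h = 2 + 8*(-8) = 2 - 64 = -62)
X(B) = sqrt(-62 + B) (X(B) = sqrt(B - 62) = sqrt(-62 + B))
X(-308)/(-77610) = sqrt(-62 - 308)/(-77610) = sqrt(-370)*(-1/77610) = (I*sqrt(370))*(-1/77610) = -I*sqrt(370)/77610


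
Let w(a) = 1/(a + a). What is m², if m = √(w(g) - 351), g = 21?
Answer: -14741/42 ≈ -350.98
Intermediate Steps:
w(a) = 1/(2*a)
m = I*√619122/42 (m = √((½)/21 - 351) = √((½)*(1/21) - 351) = √(1/42 - 351) = √(-14741/42) = I*√619122/42 ≈ 18.734*I)
m² = (I*√619122/42)² = -14741/42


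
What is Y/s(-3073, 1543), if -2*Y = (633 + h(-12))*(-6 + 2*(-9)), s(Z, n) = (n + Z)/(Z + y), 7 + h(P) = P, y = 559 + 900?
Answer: 660664/85 ≈ 7772.5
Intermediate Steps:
y = 1459
h(P) = -7 + P
s(Z, n) = (Z + n)/(1459 + Z) (s(Z, n) = (n + Z)/(Z + 1459) = (Z + n)/(1459 + Z))
Y = 7368 (Y = -(633 + (-7 - 12))*(-6 + 2*(-9))/2 = -(633 - 19)*(-6 - 18)/2 = -307*(-24) = -½*(-14736) = 7368)
Y/s(-3073, 1543) = 7368/(((-3073 + 1543)/(1459 - 3073))) = 7368/((-1530/(-1614))) = 7368/((-1/1614*(-1530))) = 7368/(255/269) = 7368*(269/255) = 660664/85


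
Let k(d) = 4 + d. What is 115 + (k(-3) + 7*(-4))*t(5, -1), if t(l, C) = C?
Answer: 142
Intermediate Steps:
115 + (k(-3) + 7*(-4))*t(5, -1) = 115 + ((4 - 3) + 7*(-4))*(-1) = 115 + (1 - 28)*(-1) = 115 - 27*(-1) = 115 + 27 = 142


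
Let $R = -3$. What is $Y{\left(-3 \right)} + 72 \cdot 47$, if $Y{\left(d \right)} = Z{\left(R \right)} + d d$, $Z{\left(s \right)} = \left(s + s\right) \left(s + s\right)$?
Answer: $3429$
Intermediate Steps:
$Z{\left(s \right)} = 4 s^{2}$ ($Z{\left(s \right)} = 2 s 2 s = 4 s^{2}$)
$Y{\left(d \right)} = 36 + d^{2}$ ($Y{\left(d \right)} = 4 \left(-3\right)^{2} + d d = 4 \cdot 9 + d^{2} = 36 + d^{2}$)
$Y{\left(-3 \right)} + 72 \cdot 47 = \left(36 + \left(-3\right)^{2}\right) + 72 \cdot 47 = \left(36 + 9\right) + 3384 = 45 + 3384 = 3429$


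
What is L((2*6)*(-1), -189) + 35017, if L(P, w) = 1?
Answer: 35018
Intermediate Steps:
L((2*6)*(-1), -189) + 35017 = 1 + 35017 = 35018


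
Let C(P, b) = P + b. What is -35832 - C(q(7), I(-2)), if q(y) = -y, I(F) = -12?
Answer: -35813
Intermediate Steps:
-35832 - C(q(7), I(-2)) = -35832 - (-1*7 - 12) = -35832 - (-7 - 12) = -35832 - 1*(-19) = -35832 + 19 = -35813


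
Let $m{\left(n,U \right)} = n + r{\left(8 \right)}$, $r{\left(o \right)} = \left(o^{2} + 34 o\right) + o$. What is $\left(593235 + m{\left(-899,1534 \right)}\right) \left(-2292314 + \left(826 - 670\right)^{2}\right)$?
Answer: $-1344185201040$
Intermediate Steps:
$r{\left(o \right)} = o^{2} + 35 o$
$m{\left(n,U \right)} = 344 + n$ ($m{\left(n,U \right)} = n + 8 \left(35 + 8\right) = n + 8 \cdot 43 = n + 344 = 344 + n$)
$\left(593235 + m{\left(-899,1534 \right)}\right) \left(-2292314 + \left(826 - 670\right)^{2}\right) = \left(593235 + \left(344 - 899\right)\right) \left(-2292314 + \left(826 - 670\right)^{2}\right) = \left(593235 - 555\right) \left(-2292314 + 156^{2}\right) = 592680 \left(-2292314 + 24336\right) = 592680 \left(-2267978\right) = -1344185201040$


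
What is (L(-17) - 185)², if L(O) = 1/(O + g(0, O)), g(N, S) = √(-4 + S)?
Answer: (1164020*√21 + 9178591*I)/(2*(17*√21 + 134*I)) ≈ 34245.0 + 5.4711*I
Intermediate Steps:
L(O) = 1/(O + √(-4 + O))
(L(-17) - 185)² = (1/(-17 + √(-4 - 17)) - 185)² = (1/(-17 + √(-21)) - 185)² = (1/(-17 + I*√21) - 185)² = (-185 + 1/(-17 + I*√21))²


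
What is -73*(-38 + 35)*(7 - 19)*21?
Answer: -55188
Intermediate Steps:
-73*(-38 + 35)*(7 - 19)*21 = -(-219)*(-12)*21 = -73*36*21 = -2628*21 = -55188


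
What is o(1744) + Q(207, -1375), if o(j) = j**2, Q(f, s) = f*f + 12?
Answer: 3084397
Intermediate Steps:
Q(f, s) = 12 + f**2 (Q(f, s) = f**2 + 12 = 12 + f**2)
o(1744) + Q(207, -1375) = 1744**2 + (12 + 207**2) = 3041536 + (12 + 42849) = 3041536 + 42861 = 3084397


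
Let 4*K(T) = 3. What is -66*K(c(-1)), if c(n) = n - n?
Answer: -99/2 ≈ -49.500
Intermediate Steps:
c(n) = 0
K(T) = ¾ (K(T) = (¼)*3 = ¾)
-66*K(c(-1)) = -66*¾ = -99/2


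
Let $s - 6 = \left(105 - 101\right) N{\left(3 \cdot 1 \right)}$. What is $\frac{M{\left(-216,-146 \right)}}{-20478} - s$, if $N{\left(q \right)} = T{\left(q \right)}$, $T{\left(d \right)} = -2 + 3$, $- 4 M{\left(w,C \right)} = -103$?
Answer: $- \frac{819223}{81912} \approx -10.001$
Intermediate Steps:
$M{\left(w,C \right)} = \frac{103}{4}$ ($M{\left(w,C \right)} = \left(- \frac{1}{4}\right) \left(-103\right) = \frac{103}{4}$)
$T{\left(d \right)} = 1$
$N{\left(q \right)} = 1$
$s = 10$ ($s = 6 + \left(105 - 101\right) 1 = 6 + 4 \cdot 1 = 6 + 4 = 10$)
$\frac{M{\left(-216,-146 \right)}}{-20478} - s = \frac{103}{4 \left(-20478\right)} - 10 = \frac{103}{4} \left(- \frac{1}{20478}\right) - 10 = - \frac{103}{81912} - 10 = - \frac{819223}{81912}$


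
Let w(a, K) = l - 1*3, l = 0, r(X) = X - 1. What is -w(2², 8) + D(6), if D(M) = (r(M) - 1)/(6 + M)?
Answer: 10/3 ≈ 3.3333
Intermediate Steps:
r(X) = -1 + X
D(M) = (-2 + M)/(6 + M) (D(M) = ((-1 + M) - 1)/(6 + M) = (-2 + M)/(6 + M))
w(a, K) = -3 (w(a, K) = 0 - 1*3 = 0 - 3 = -3)
-w(2², 8) + D(6) = -1*(-3) + (-2 + 6)/(6 + 6) = 3 + 4/12 = 3 + (1/12)*4 = 3 + ⅓ = 10/3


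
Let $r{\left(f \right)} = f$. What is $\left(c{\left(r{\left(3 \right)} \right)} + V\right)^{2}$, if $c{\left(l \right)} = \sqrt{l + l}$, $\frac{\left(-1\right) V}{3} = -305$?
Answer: $\left(915 + \sqrt{6}\right)^{2} \approx 8.4171 \cdot 10^{5}$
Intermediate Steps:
$V = 915$ ($V = \left(-3\right) \left(-305\right) = 915$)
$c{\left(l \right)} = \sqrt{2} \sqrt{l}$ ($c{\left(l \right)} = \sqrt{2 l} = \sqrt{2} \sqrt{l}$)
$\left(c{\left(r{\left(3 \right)} \right)} + V\right)^{2} = \left(\sqrt{2} \sqrt{3} + 915\right)^{2} = \left(\sqrt{6} + 915\right)^{2} = \left(915 + \sqrt{6}\right)^{2}$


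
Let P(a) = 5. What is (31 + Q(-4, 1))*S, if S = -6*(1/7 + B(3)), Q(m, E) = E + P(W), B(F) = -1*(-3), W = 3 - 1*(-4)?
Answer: -4884/7 ≈ -697.71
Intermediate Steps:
W = 7 (W = 3 + 4 = 7)
B(F) = 3
Q(m, E) = 5 + E (Q(m, E) = E + 5 = 5 + E)
S = -132/7 (S = -6*(1/7 + 3) = -6*(⅐ + 3) = -6*22/7 = -132/7 ≈ -18.857)
(31 + Q(-4, 1))*S = (31 + (5 + 1))*(-132/7) = (31 + 6)*(-132/7) = 37*(-132/7) = -4884/7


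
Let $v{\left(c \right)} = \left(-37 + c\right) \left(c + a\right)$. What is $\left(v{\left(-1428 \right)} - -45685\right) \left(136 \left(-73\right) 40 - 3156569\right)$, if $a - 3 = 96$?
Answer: $-7081329459630$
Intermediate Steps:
$a = 99$ ($a = 3 + 96 = 99$)
$v{\left(c \right)} = \left(-37 + c\right) \left(99 + c\right)$ ($v{\left(c \right)} = \left(-37 + c\right) \left(c + 99\right) = \left(-37 + c\right) \left(99 + c\right)$)
$\left(v{\left(-1428 \right)} - -45685\right) \left(136 \left(-73\right) 40 - 3156569\right) = \left(\left(-3663 + \left(-1428\right)^{2} + 62 \left(-1428\right)\right) - -45685\right) \left(136 \left(-73\right) 40 - 3156569\right) = \left(\left(-3663 + 2039184 - 88536\right) + 45685\right) \left(\left(-9928\right) 40 - 3156569\right) = \left(1946985 + 45685\right) \left(-397120 - 3156569\right) = 1992670 \left(-3553689\right) = -7081329459630$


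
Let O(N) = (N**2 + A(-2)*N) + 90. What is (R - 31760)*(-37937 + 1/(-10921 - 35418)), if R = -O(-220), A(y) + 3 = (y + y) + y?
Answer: 144557268216120/46339 ≈ 3.1196e+9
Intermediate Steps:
A(y) = -3 + 3*y (A(y) = -3 + ((y + y) + y) = -3 + (2*y + y) = -3 + 3*y)
O(N) = 90 + N**2 - 9*N (O(N) = (N**2 + (-3 + 3*(-2))*N) + 90 = (N**2 + (-3 - 6)*N) + 90 = (N**2 - 9*N) + 90 = 90 + N**2 - 9*N)
R = -50470 (R = -(90 + (-220)**2 - 9*(-220)) = -(90 + 48400 + 1980) = -1*50470 = -50470)
(R - 31760)*(-37937 + 1/(-10921 - 35418)) = (-50470 - 31760)*(-37937 + 1/(-10921 - 35418)) = -82230*(-37937 + 1/(-46339)) = -82230*(-37937 - 1/46339) = -82230*(-1757962644/46339) = 144557268216120/46339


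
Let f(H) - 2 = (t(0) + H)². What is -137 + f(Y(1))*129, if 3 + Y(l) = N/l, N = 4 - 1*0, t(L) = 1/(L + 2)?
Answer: 1645/4 ≈ 411.25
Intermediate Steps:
t(L) = 1/(2 + L)
N = 4 (N = 4 + 0 = 4)
Y(l) = -3 + 4/l
f(H) = 2 + (½ + H)² (f(H) = 2 + (1/(2 + 0) + H)² = 2 + (1/2 + H)² = 2 + (½ + H)²)
-137 + f(Y(1))*129 = -137 + (9/4 + (-3 + 4/1) + (-3 + 4/1)²)*129 = -137 + (9/4 + (-3 + 4*1) + (-3 + 4*1)²)*129 = -137 + (9/4 + (-3 + 4) + (-3 + 4)²)*129 = -137 + (9/4 + 1 + 1²)*129 = -137 + (9/4 + 1 + 1)*129 = -137 + (17/4)*129 = -137 + 2193/4 = 1645/4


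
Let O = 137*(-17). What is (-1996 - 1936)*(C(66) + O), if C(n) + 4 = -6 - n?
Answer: 9456460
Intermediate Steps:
O = -2329
C(n) = -10 - n (C(n) = -4 + (-6 - n) = -10 - n)
(-1996 - 1936)*(C(66) + O) = (-1996 - 1936)*((-10 - 1*66) - 2329) = -3932*((-10 - 66) - 2329) = -3932*(-76 - 2329) = -3932*(-2405) = 9456460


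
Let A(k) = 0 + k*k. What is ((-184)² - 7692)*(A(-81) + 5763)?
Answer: 322445136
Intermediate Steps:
A(k) = k² (A(k) = 0 + k² = k²)
((-184)² - 7692)*(A(-81) + 5763) = ((-184)² - 7692)*((-81)² + 5763) = (33856 - 7692)*(6561 + 5763) = 26164*12324 = 322445136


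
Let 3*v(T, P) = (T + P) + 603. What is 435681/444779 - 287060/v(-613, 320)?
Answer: -1235160381/444779 ≈ -2777.0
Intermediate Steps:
v(T, P) = 201 + P/3 + T/3 (v(T, P) = ((T + P) + 603)/3 = ((P + T) + 603)/3 = (603 + P + T)/3 = 201 + P/3 + T/3)
435681/444779 - 287060/v(-613, 320) = 435681/444779 - 287060/(201 + (⅓)*320 + (⅓)*(-613)) = 435681*(1/444779) - 287060/(201 + 320/3 - 613/3) = 435681/444779 - 287060/310/3 = 435681/444779 - 287060*3/310 = 435681/444779 - 2778 = -1235160381/444779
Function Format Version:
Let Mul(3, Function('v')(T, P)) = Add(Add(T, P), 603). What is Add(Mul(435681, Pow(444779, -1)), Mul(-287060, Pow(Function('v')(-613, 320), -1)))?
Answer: Rational(-1235160381, 444779) ≈ -2777.0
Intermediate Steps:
Function('v')(T, P) = Add(201, Mul(Rational(1, 3), P), Mul(Rational(1, 3), T)) (Function('v')(T, P) = Mul(Rational(1, 3), Add(Add(T, P), 603)) = Mul(Rational(1, 3), Add(Add(P, T), 603)) = Mul(Rational(1, 3), Add(603, P, T)) = Add(201, Mul(Rational(1, 3), P), Mul(Rational(1, 3), T)))
Add(Mul(435681, Pow(444779, -1)), Mul(-287060, Pow(Function('v')(-613, 320), -1))) = Add(Mul(435681, Pow(444779, -1)), Mul(-287060, Pow(Add(201, Mul(Rational(1, 3), 320), Mul(Rational(1, 3), -613)), -1))) = Add(Mul(435681, Rational(1, 444779)), Mul(-287060, Pow(Add(201, Rational(320, 3), Rational(-613, 3)), -1))) = Add(Rational(435681, 444779), Mul(-287060, Pow(Rational(310, 3), -1))) = Add(Rational(435681, 444779), Mul(-287060, Rational(3, 310))) = Add(Rational(435681, 444779), -2778) = Rational(-1235160381, 444779)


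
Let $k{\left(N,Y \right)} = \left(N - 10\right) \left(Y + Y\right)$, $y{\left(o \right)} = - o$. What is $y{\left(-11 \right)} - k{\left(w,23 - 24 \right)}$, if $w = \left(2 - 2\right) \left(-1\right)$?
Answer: $-9$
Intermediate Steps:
$w = 0$ ($w = 0 \left(-1\right) = 0$)
$k{\left(N,Y \right)} = 2 Y \left(-10 + N\right)$ ($k{\left(N,Y \right)} = \left(-10 + N\right) 2 Y = 2 Y \left(-10 + N\right)$)
$y{\left(-11 \right)} - k{\left(w,23 - 24 \right)} = \left(-1\right) \left(-11\right) - 2 \left(23 - 24\right) \left(-10 + 0\right) = 11 - 2 \left(-1\right) \left(-10\right) = 11 - 20 = -9$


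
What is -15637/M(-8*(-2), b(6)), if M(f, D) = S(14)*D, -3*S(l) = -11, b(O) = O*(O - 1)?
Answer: -15637/110 ≈ -142.15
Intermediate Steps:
b(O) = O*(-1 + O)
S(l) = 11/3 (S(l) = -⅓*(-11) = 11/3)
M(f, D) = 11*D/3
-15637/M(-8*(-2), b(6)) = -15637*1/(22*(-1 + 6)) = -15637/(11*(6*5)/3) = -15637/((11/3)*30) = -15637/110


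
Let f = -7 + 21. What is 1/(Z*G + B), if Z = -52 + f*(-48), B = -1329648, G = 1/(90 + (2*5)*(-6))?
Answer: -15/19945082 ≈ -7.5206e-7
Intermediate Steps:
f = 14
G = 1/30 (G = 1/(90 + 10*(-6)) = 1/(90 - 60) = 1/30 ≈ 0.033333)
Z = -724 (Z = -52 + 14*(-48) = -52 - 672 = -724)
1/(Z*G + B) = 1/(-724*1/30 - 1329648) = 1/(-362/15 - 1329648) = 1/(-19945082/15) = -15/19945082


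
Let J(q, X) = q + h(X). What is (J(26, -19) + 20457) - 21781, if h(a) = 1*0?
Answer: -1298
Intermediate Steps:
h(a) = 0
J(q, X) = q (J(q, X) = q + 0 = q)
(J(26, -19) + 20457) - 21781 = (26 + 20457) - 21781 = 20483 - 21781 = -1298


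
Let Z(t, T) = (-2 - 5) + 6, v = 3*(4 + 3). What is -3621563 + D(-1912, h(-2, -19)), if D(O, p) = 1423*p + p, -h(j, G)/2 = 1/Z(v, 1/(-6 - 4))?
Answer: -3618715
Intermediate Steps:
v = 21 (v = 3*7 = 21)
Z(t, T) = -1 (Z(t, T) = -7 + 6 = -1)
h(j, G) = 2 (h(j, G) = -2/(-1) = -2*(-1) = 2)
D(O, p) = 1424*p
-3621563 + D(-1912, h(-2, -19)) = -3621563 + 1424*2 = -3621563 + 2848 = -3618715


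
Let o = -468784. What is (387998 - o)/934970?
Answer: 428391/467485 ≈ 0.91637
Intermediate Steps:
(387998 - o)/934970 = (387998 - 1*(-468784))/934970 = (387998 + 468784)*(1/934970) = 856782*(1/934970) = 428391/467485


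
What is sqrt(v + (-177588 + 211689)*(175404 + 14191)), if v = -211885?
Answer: sqrt(6465167210) ≈ 80406.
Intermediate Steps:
sqrt(v + (-177588 + 211689)*(175404 + 14191)) = sqrt(-211885 + (-177588 + 211689)*(175404 + 14191)) = sqrt(-211885 + 34101*189595) = sqrt(-211885 + 6465379095) = sqrt(6465167210)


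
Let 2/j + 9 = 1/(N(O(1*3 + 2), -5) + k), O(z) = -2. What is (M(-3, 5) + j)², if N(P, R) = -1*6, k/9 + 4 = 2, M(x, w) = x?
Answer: 488601/47089 ≈ 10.376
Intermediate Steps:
k = -18 (k = -36 + 9*2 = -36 + 18 = -18)
N(P, R) = -6
j = -48/217 (j = 2/(-9 + 1/(-6 - 18)) = 2/(-9 + 1/(-24)) = 2/(-9 - 1/24) = 2/(-217/24) = 2*(-24/217) = -48/217 ≈ -0.22120)
(M(-3, 5) + j)² = (-3 - 48/217)² = (-699/217)² = 488601/47089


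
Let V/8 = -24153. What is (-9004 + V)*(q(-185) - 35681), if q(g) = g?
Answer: 7253109448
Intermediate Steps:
V = -193224 (V = 8*(-24153) = -193224)
(-9004 + V)*(q(-185) - 35681) = (-9004 - 193224)*(-185 - 35681) = -202228*(-35866) = 7253109448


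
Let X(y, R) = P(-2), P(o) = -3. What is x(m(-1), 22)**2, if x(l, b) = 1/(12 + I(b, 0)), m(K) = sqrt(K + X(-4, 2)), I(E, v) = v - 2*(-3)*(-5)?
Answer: 1/324 ≈ 0.0030864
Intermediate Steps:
X(y, R) = -3
I(E, v) = -30 + v (I(E, v) = v + 6*(-5) = v - 30 = -30 + v)
m(K) = sqrt(-3 + K) (m(K) = sqrt(K - 3) = sqrt(-3 + K))
x(l, b) = -1/18 (x(l, b) = 1/(12 + (-30 + 0)) = 1/(12 - 30) = 1/(-18) = -1/18)
x(m(-1), 22)**2 = (-1/18)**2 = 1/324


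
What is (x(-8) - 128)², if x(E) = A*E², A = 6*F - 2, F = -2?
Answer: 1048576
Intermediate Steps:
A = -14 (A = 6*(-2) - 2 = -12 - 2 = -14)
x(E) = -14*E²
(x(-8) - 128)² = (-14*(-8)² - 128)² = (-14*64 - 128)² = (-896 - 128)² = (-1024)² = 1048576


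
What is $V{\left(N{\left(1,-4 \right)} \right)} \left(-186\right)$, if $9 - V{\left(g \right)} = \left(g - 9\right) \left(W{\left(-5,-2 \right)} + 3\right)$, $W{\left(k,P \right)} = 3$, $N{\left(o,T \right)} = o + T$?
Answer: $-15066$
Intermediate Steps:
$N{\left(o,T \right)} = T + o$
$V{\left(g \right)} = 63 - 6 g$ ($V{\left(g \right)} = 9 - \left(g - 9\right) \left(3 + 3\right) = 9 - \left(-9 + g\right) 6 = 9 - \left(-54 + 6 g\right) = 63 - 6 g$)
$V{\left(N{\left(1,-4 \right)} \right)} \left(-186\right) = \left(63 - 6 \left(-4 + 1\right)\right) \left(-186\right) = \left(63 - -18\right) \left(-186\right) = \left(63 + 18\right) \left(-186\right) = 81 \left(-186\right) = -15066$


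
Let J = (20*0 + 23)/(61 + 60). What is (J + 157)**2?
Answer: 361760400/14641 ≈ 24709.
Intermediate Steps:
J = 23/121 (J = (0 + 23)/121 = 23*(1/121) = 23/121 ≈ 0.19008)
(J + 157)**2 = (23/121 + 157)**2 = (19020/121)**2 = 361760400/14641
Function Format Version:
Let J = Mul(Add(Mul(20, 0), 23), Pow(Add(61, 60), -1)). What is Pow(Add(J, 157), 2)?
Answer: Rational(361760400, 14641) ≈ 24709.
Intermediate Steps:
J = Rational(23, 121) (J = Mul(Add(0, 23), Pow(121, -1)) = Mul(23, Rational(1, 121)) = Rational(23, 121) ≈ 0.19008)
Pow(Add(J, 157), 2) = Pow(Add(Rational(23, 121), 157), 2) = Pow(Rational(19020, 121), 2) = Rational(361760400, 14641)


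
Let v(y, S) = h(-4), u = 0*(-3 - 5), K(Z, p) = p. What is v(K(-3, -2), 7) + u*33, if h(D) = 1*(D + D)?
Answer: -8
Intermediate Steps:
h(D) = 2*D (h(D) = 1*(2*D) = 2*D)
u = 0 (u = 0*(-8) = 0)
v(y, S) = -8 (v(y, S) = 2*(-4) = -8)
v(K(-3, -2), 7) + u*33 = -8 + 0*33 = -8 + 0 = -8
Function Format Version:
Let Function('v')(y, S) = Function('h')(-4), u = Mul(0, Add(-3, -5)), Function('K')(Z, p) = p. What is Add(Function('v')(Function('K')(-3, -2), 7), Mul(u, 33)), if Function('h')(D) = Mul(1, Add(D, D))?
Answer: -8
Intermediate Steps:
Function('h')(D) = Mul(2, D) (Function('h')(D) = Mul(1, Mul(2, D)) = Mul(2, D))
u = 0 (u = Mul(0, -8) = 0)
Function('v')(y, S) = -8 (Function('v')(y, S) = Mul(2, -4) = -8)
Add(Function('v')(Function('K')(-3, -2), 7), Mul(u, 33)) = Add(-8, Mul(0, 33)) = Add(-8, 0) = -8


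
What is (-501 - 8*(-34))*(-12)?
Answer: 2748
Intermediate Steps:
(-501 - 8*(-34))*(-12) = (-501 + 272)*(-12) = -229*(-12) = 2748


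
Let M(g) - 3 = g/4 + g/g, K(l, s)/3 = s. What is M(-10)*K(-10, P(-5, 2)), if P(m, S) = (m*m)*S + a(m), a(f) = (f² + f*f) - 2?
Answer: 441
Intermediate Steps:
a(f) = -2 + 2*f² (a(f) = (f² + f²) - 2 = 2*f² - 2 = -2 + 2*f²)
P(m, S) = -2 + 2*m² + S*m² (P(m, S) = (m*m)*S + (-2 + 2*m²) = m²*S + (-2 + 2*m²) = S*m² + (-2 + 2*m²) = -2 + 2*m² + S*m²)
K(l, s) = 3*s
M(g) = 4 + g/4 (M(g) = 3 + (g/4 + g/g) = 3 + (g*(¼) + 1) = 3 + (g/4 + 1) = 3 + (1 + g/4) = 4 + g/4)
M(-10)*K(-10, P(-5, 2)) = (4 + (¼)*(-10))*(3*(-2 + 2*(-5)² + 2*(-5)²)) = (4 - 5/2)*(3*(-2 + 2*25 + 2*25)) = 3*(3*(-2 + 50 + 50))/2 = 3*(3*98)/2 = (3/2)*294 = 441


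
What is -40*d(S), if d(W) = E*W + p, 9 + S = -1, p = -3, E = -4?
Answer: -1480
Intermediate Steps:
S = -10 (S = -9 - 1 = -10)
d(W) = -3 - 4*W (d(W) = -4*W - 3 = -3 - 4*W)
-40*d(S) = -40*(-3 - 4*(-10)) = -40*(-3 + 40) = -40*37 = -1480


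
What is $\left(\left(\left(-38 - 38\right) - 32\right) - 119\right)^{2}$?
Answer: $51529$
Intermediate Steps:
$\left(\left(\left(-38 - 38\right) - 32\right) - 119\right)^{2} = \left(\left(-76 - 32\right) - 119\right)^{2} = \left(-108 - 119\right)^{2} = \left(-227\right)^{2} = 51529$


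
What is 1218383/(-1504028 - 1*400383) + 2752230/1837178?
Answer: 1501495321678/1749370996079 ≈ 0.85831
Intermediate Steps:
1218383/(-1504028 - 1*400383) + 2752230/1837178 = 1218383/(-1504028 - 400383) + 2752230*(1/1837178) = 1218383/(-1904411) + 1376115/918589 = 1218383*(-1/1904411) + 1376115/918589 = -1218383/1904411 + 1376115/918589 = 1501495321678/1749370996079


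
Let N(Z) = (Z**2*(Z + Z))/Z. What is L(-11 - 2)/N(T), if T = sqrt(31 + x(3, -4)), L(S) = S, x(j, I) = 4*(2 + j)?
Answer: -13/102 ≈ -0.12745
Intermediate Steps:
x(j, I) = 8 + 4*j
T = sqrt(51) (T = sqrt(31 + (8 + 4*3)) = sqrt(31 + (8 + 12)) = sqrt(31 + 20) = sqrt(51) ≈ 7.1414)
N(Z) = 2*Z**2 (N(Z) = (Z**2*(2*Z))/Z = (2*Z**3)/Z = 2*Z**2)
L(-11 - 2)/N(T) = (-11 - 2)/((2*(sqrt(51))**2)) = -13/(2*51) = -13/102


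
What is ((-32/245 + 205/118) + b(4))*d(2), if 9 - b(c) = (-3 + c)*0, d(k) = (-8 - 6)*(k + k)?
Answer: -1226556/2065 ≈ -593.97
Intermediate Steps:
d(k) = -28*k
b(c) = 9 (b(c) = 9 - (-3 + c)*0 = 9 - 1*0 = 9 + 0 = 9)
((-32/245 + 205/118) + b(4))*d(2) = ((-32/245 + 205/118) + 9)*(-28*2) = ((-32*1/245 + 205*(1/118)) + 9)*(-56) = ((-32/245 + 205/118) + 9)*(-56) = (46449/28910 + 9)*(-56) = (306639/28910)*(-56) = -1226556/2065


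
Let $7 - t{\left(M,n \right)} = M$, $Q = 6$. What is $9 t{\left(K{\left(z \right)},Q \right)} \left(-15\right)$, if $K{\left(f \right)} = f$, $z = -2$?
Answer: $-1215$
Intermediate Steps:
$t{\left(M,n \right)} = 7 - M$
$9 t{\left(K{\left(z \right)},Q \right)} \left(-15\right) = 9 \left(7 - -2\right) \left(-15\right) = 9 \left(7 + 2\right) \left(-15\right) = 9 \cdot 9 \left(-15\right) = 81 \left(-15\right) = -1215$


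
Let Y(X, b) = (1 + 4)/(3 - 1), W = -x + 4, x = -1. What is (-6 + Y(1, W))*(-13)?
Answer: 91/2 ≈ 45.500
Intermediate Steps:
W = 5 (W = -1*(-1) + 4 = 1 + 4 = 5)
Y(X, b) = 5/2
(-6 + Y(1, W))*(-13) = (-6 + 5/2)*(-13) = -7/2*(-13) = 91/2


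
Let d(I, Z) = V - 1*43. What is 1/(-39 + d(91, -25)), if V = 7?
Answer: -1/75 ≈ -0.013333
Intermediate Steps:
d(I, Z) = -36 (d(I, Z) = 7 - 1*43 = 7 - 43 = -36)
1/(-39 + d(91, -25)) = 1/(-39 - 36) = 1/(-75) = -1/75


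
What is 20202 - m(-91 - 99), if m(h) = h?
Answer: 20392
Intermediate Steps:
20202 - m(-91 - 99) = 20202 - (-91 - 99) = 20202 - 1*(-190) = 20202 + 190 = 20392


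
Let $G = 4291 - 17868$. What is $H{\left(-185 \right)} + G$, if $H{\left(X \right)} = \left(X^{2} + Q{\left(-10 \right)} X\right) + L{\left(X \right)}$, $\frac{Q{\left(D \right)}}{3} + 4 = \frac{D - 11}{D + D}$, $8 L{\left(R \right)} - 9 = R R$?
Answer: $\frac{53129}{2} \approx 26565.0$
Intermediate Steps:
$L{\left(R \right)} = \frac{9}{8} + \frac{R^{2}}{8}$ ($L{\left(R \right)} = \frac{9}{8} + \frac{R R}{8} = \frac{9}{8} + \frac{R^{2}}{8}$)
$Q{\left(D \right)} = -12 + \frac{3 \left(-11 + D\right)}{2 D}$ ($Q{\left(D \right)} = -12 + 3 \frac{D - 11}{D + D} = -12 + 3 \frac{-11 + D}{2 D} = -12 + \frac{3 \left(-11 + D\right)}{2 D}$)
$H{\left(X \right)} = \frac{9}{8} - \frac{177 X}{20} + \frac{9 X^{2}}{8}$ ($H{\left(X \right)} = \left(X^{2} + \frac{3 \left(-11 - -70\right)}{2 \left(-10\right)} X\right) + \left(\frac{9}{8} + \frac{X^{2}}{8}\right) = \left(X^{2} + \frac{3}{2} \left(- \frac{1}{10}\right) \left(-11 + 70\right) X\right) + \left(\frac{9}{8} + \frac{X^{2}}{8}\right) = \left(X^{2} + \frac{3}{2} \left(- \frac{1}{10}\right) 59 X\right) + \left(\frac{9}{8} + \frac{X^{2}}{8}\right) = \left(X^{2} - \frac{177 X}{20}\right) + \left(\frac{9}{8} + \frac{X^{2}}{8}\right) = \frac{9}{8} - \frac{177 X}{20} + \frac{9 X^{2}}{8}$)
$G = -13577$ ($G = 4291 - 17868 = -13577$)
$H{\left(-185 \right)} + G = \left(\frac{9}{8} - - \frac{6549}{4} + \frac{9 \left(-185\right)^{2}}{8}\right) - 13577 = \left(\frac{9}{8} + \frac{6549}{4} + \frac{9}{8} \cdot 34225\right) - 13577 = \left(\frac{9}{8} + \frac{6549}{4} + \frac{308025}{8}\right) - 13577 = \frac{80283}{2} - 13577 = \frac{53129}{2}$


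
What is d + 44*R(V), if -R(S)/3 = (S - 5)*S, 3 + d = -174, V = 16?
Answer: -23409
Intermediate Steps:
d = -177 (d = -3 - 174 = -177)
R(S) = -3*S*(-5 + S) (R(S) = -3*(S - 5)*S = -3*(-5 + S)*S = -3*S*(-5 + S))
d + 44*R(V) = -177 + 44*(3*16*(5 - 1*16)) = -177 + 44*(3*16*(5 - 16)) = -177 + 44*(3*16*(-11)) = -177 + 44*(-528) = -177 - 23232 = -23409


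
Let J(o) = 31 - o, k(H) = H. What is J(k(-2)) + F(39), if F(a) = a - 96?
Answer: -24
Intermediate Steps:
F(a) = -96 + a
J(k(-2)) + F(39) = (31 - 1*(-2)) + (-96 + 39) = (31 + 2) - 57 = 33 - 57 = -24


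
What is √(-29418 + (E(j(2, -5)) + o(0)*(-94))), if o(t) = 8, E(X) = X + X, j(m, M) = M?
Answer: 2*I*√7545 ≈ 173.72*I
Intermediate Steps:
E(X) = 2*X
√(-29418 + (E(j(2, -5)) + o(0)*(-94))) = √(-29418 + (2*(-5) + 8*(-94))) = √(-29418 + (-10 - 752)) = √(-29418 - 762) = √(-30180) = 2*I*√7545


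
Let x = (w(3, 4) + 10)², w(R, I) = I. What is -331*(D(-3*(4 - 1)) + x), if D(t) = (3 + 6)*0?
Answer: -64876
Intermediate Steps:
x = 196 (x = (4 + 10)² = 14² = 196)
D(t) = 0 (D(t) = 9*0 = 0)
-331*(D(-3*(4 - 1)) + x) = -331*(0 + 196) = -331*196 = -64876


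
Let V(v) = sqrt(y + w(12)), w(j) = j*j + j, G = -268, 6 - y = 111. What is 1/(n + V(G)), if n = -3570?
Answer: -70/249899 - sqrt(51)/12744849 ≈ -0.00028067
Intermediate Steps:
y = -105 (y = 6 - 1*111 = 6 - 111 = -105)
w(j) = j + j**2 (w(j) = j**2 + j = j + j**2)
V(v) = sqrt(51) (V(v) = sqrt(-105 + 12*(1 + 12)) = sqrt(-105 + 12*13) = sqrt(-105 + 156) = sqrt(51))
1/(n + V(G)) = 1/(-3570 + sqrt(51))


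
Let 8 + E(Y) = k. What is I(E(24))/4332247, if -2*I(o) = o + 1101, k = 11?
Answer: -552/4332247 ≈ -0.00012742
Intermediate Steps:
E(Y) = 3 (E(Y) = -8 + 11 = 3)
I(o) = -1101/2 - o/2 (I(o) = -(o + 1101)/2 = -(1101 + o)/2 = -1101/2 - o/2)
I(E(24))/4332247 = (-1101/2 - ½*3)/4332247 = (-1101/2 - 3/2)*(1/4332247) = -552*1/4332247 = -552/4332247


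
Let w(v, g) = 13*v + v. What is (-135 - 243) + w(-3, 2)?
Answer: -420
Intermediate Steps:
w(v, g) = 14*v
(-135 - 243) + w(-3, 2) = (-135 - 243) + 14*(-3) = -378 - 42 = -420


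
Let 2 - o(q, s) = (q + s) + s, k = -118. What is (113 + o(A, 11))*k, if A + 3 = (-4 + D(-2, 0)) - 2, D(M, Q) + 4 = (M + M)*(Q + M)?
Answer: -11564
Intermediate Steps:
D(M, Q) = -4 + 2*M*(M + Q) (D(M, Q) = -4 + (M + M)*(Q + M) = -4 + (2*M)*(M + Q) = -4 + 2*M*(M + Q))
A = -5 (A = -3 + ((-4 + (-4 + 2*(-2)**2 + 2*(-2)*0)) - 2) = -3 + ((-4 + (-4 + 2*4 + 0)) - 2) = -3 + ((-4 + (-4 + 8 + 0)) - 2) = -3 + ((-4 + 4) - 2) = -3 + (0 - 2) = -3 - 2 = -5)
o(q, s) = 2 - q - 2*s (o(q, s) = 2 - ((q + s) + s) = 2 - (q + 2*s) = 2 + (-q - 2*s) = 2 - q - 2*s)
(113 + o(A, 11))*k = (113 + (2 - 1*(-5) - 2*11))*(-118) = (113 + (2 + 5 - 22))*(-118) = (113 - 15)*(-118) = 98*(-118) = -11564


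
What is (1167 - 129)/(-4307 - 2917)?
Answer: -173/1204 ≈ -0.14369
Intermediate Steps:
(1167 - 129)/(-4307 - 2917) = 1038/(-7224) = 1038*(-1/7224) = -173/1204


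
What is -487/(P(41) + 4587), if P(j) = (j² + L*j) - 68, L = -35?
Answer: -487/4765 ≈ -0.10220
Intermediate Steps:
P(j) = -68 + j² - 35*j (P(j) = (j² - 35*j) - 68 = -68 + j² - 35*j)
-487/(P(41) + 4587) = -487/((-68 + 41² - 35*41) + 4587) = -487/((-68 + 1681 - 1435) + 4587) = -487/(178 + 4587) = -487/4765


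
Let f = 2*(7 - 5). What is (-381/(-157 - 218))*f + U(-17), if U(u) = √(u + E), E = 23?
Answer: 508/125 + √6 ≈ 6.5135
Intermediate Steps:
f = 4 (f = 2*2 = 4)
U(u) = √(23 + u) (U(u) = √(u + 23) = √(23 + u))
(-381/(-157 - 218))*f + U(-17) = -381/(-157 - 218)*4 + √(23 - 17) = -381/(-375)*4 + √6 = -381*(-1/375)*4 + √6 = (127/125)*4 + √6 = 508/125 + √6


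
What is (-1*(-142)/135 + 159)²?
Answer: 466862449/18225 ≈ 25617.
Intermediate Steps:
(-1*(-142)/135 + 159)² = (142*(1/135) + 159)² = (142/135 + 159)² = (21607/135)² = 466862449/18225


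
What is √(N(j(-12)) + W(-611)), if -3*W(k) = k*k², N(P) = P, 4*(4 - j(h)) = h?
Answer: 4*√42768591/3 ≈ 8719.7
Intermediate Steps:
j(h) = 4 - h/4
W(k) = -k³/3 (W(k) = -k*k²/3 = -k³/3)
√(N(j(-12)) + W(-611)) = √((4 - ¼*(-12)) - ⅓*(-611)³) = √((4 + 3) - ⅓*(-228099131)) = √(7 + 228099131/3) = √(228099152/3) = 4*√42768591/3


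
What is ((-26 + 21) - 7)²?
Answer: 144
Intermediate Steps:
((-26 + 21) - 7)² = (-5 - 7)² = (-12)² = 144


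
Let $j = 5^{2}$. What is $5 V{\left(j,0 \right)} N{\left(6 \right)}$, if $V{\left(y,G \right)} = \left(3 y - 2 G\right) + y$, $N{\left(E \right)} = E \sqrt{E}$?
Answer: $3000 \sqrt{6} \approx 7348.5$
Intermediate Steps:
$j = 25$
$N{\left(E \right)} = E^{\frac{3}{2}}$
$V{\left(y,G \right)} = - 2 G + 4 y$ ($V{\left(y,G \right)} = \left(- 2 G + 3 y\right) + y = - 2 G + 4 y$)
$5 V{\left(j,0 \right)} N{\left(6 \right)} = 5 \left(\left(-2\right) 0 + 4 \cdot 25\right) 6^{\frac{3}{2}} = 5 \left(0 + 100\right) 6 \sqrt{6} = 5 \cdot 100 \cdot 6 \sqrt{6} = 500 \cdot 6 \sqrt{6} = 3000 \sqrt{6}$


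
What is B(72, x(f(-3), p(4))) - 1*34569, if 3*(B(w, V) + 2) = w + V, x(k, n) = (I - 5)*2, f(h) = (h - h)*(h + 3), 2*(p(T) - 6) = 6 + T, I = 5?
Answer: -34547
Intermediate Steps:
p(T) = 9 + T/2 (p(T) = 6 + (6 + T)/2 = 6 + (3 + T/2) = 9 + T/2)
f(h) = 0 (f(h) = 0*(3 + h) = 0)
x(k, n) = 0 (x(k, n) = (5 - 5)*2 = 0*2 = 0)
B(w, V) = -2 + V/3 + w/3 (B(w, V) = -2 + (w + V)/3 = -2 + (V + w)/3 = -2 + (V/3 + w/3) = -2 + V/3 + w/3)
B(72, x(f(-3), p(4))) - 1*34569 = (-2 + (1/3)*0 + (1/3)*72) - 1*34569 = (-2 + 0 + 24) - 34569 = 22 - 34569 = -34547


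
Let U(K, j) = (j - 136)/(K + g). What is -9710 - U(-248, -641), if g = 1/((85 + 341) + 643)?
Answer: -367865489/37873 ≈ -9713.1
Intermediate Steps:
g = 1/1069 (g = 1/(426 + 643) = 1/1069 ≈ 0.00093545)
U(K, j) = (-136 + j)/(1/1069 + K) (U(K, j) = (j - 136)/(K + 1/1069) = (-136 + j)/(1/1069 + K))
-9710 - U(-248, -641) = -9710 - 1069*(-136 - 641)/(1 + 1069*(-248)) = -9710 - 1069*(-777)/(1 - 265112) = -9710 - 1069*(-777)/(-265111) = -9710 - 1069*(-1)*(-777)/265111 = -9710 - 1*118659/37873 = -9710 - 118659/37873 = -367865489/37873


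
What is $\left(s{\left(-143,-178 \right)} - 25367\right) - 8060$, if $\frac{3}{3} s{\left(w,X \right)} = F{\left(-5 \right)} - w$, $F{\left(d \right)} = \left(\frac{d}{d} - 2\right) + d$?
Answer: $-33290$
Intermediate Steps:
$F{\left(d \right)} = -1 + d$ ($F{\left(d \right)} = \left(1 - 2\right) + d = -1 + d$)
$s{\left(w,X \right)} = -6 - w$ ($s{\left(w,X \right)} = \left(-1 - 5\right) - w = -6 - w$)
$\left(s{\left(-143,-178 \right)} - 25367\right) - 8060 = \left(\left(-6 - -143\right) - 25367\right) - 8060 = \left(\left(-6 + 143\right) - 25367\right) - 8060 = \left(137 - 25367\right) - 8060 = -25230 - 8060 = -33290$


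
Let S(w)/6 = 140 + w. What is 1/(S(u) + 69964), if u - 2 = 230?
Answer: 1/72196 ≈ 1.3851e-5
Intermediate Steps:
u = 232 (u = 2 + 230 = 232)
S(w) = 840 + 6*w (S(w) = 6*(140 + w) = 840 + 6*w)
1/(S(u) + 69964) = 1/((840 + 6*232) + 69964) = 1/((840 + 1392) + 69964) = 1/(2232 + 69964) = 1/72196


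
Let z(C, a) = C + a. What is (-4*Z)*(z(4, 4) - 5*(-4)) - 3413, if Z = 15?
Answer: -5093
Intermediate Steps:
(-4*Z)*(z(4, 4) - 5*(-4)) - 3413 = (-4*15)*((4 + 4) - 5*(-4)) - 3413 = -60*(8 + 20) - 3413 = -60*28 - 3413 = -1680 - 3413 = -5093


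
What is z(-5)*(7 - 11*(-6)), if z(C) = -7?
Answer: -511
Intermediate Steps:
z(-5)*(7 - 11*(-6)) = -7*(7 - 11*(-6)) = -7*(7 + 66) = -7*73 = -511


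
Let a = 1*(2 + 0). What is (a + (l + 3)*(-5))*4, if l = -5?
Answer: 48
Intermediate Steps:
a = 2 (a = 1*2 = 2)
(a + (l + 3)*(-5))*4 = (2 + (-5 + 3)*(-5))*4 = (2 - 2*(-5))*4 = (2 + 10)*4 = 12*4 = 48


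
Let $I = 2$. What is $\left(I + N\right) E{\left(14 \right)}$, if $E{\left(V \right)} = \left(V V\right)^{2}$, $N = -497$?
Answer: $-19015920$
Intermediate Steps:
$E{\left(V \right)} = V^{4}$ ($E{\left(V \right)} = \left(V^{2}\right)^{2} = V^{4}$)
$\left(I + N\right) E{\left(14 \right)} = \left(2 - 497\right) 14^{4} = \left(-495\right) 38416 = -19015920$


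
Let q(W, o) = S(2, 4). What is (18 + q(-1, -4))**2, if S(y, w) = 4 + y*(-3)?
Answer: 256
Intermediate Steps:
S(y, w) = 4 - 3*y
q(W, o) = -2 (q(W, o) = 4 - 3*2 = 4 - 6 = -2)
(18 + q(-1, -4))**2 = (18 - 2)**2 = 16**2 = 256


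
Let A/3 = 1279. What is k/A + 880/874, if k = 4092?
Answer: 1158828/558923 ≈ 2.0733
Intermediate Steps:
A = 3837 (A = 3*1279 = 3837)
k/A + 880/874 = 4092/3837 + 880/874 = 4092*(1/3837) + 880*(1/874) = 1364/1279 + 440/437 = 1158828/558923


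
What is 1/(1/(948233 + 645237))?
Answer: 1593470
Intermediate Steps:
1/(1/(948233 + 645237)) = 1/(1/1593470) = 1593470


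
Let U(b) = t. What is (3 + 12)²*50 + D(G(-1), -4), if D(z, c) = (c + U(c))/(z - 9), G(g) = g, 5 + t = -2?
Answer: 112511/10 ≈ 11251.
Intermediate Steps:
t = -7 (t = -5 - 2 = -7)
U(b) = -7
D(z, c) = (-7 + c)/(-9 + z) (D(z, c) = (c - 7)/(z - 9) = (-7 + c)/(-9 + z))
(3 + 12)²*50 + D(G(-1), -4) = (3 + 12)²*50 + (-7 - 4)/(-9 - 1) = 15²*50 - 11/(-10) = 225*50 - ⅒*(-11) = 11250 + 11/10 = 112511/10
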